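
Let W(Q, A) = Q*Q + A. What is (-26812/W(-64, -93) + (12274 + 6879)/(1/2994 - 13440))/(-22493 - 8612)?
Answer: 1308446053754/5010335982565085 ≈ 0.00026115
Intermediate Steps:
W(Q, A) = A + Q² (W(Q, A) = Q² + A = A + Q²)
(-26812/W(-64, -93) + (12274 + 6879)/(1/2994 - 13440))/(-22493 - 8612) = (-26812/(-93 + (-64)²) + (12274 + 6879)/(1/2994 - 13440))/(-22493 - 8612) = (-26812/(-93 + 4096) + 19153/(1/2994 - 13440))/(-31105) = (-26812/4003 + 19153/(-40239359/2994))*(-1/31105) = (-26812*1/4003 + 19153*(-2994/40239359))*(-1/31105) = (-26812/4003 - 57344082/40239359)*(-1/31105) = -1308446053754/161078154077*(-1/31105) = 1308446053754/5010335982565085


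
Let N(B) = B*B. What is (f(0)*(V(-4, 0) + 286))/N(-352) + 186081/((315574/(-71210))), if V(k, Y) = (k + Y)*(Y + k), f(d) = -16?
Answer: -3664803836171/87278752 ≈ -41990.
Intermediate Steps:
V(k, Y) = (Y + k)**2 (V(k, Y) = (Y + k)*(Y + k) = (Y + k)**2)
N(B) = B**2
(f(0)*(V(-4, 0) + 286))/N(-352) + 186081/((315574/(-71210))) = (-16*((0 - 4)**2 + 286))/((-352)**2) + 186081/((315574/(-71210))) = -16*((-4)**2 + 286)/123904 + 186081/((315574*(-1/71210))) = -16*(16 + 286)*(1/123904) + 186081/(-157787/35605) = -16*302*(1/123904) + 186081*(-35605/157787) = -4832*1/123904 - 946487715/22541 = -151/3872 - 946487715/22541 = -3664803836171/87278752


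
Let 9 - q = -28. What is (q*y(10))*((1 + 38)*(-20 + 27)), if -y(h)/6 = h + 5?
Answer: -909090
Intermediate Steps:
y(h) = -30 - 6*h (y(h) = -6*(h + 5) = -6*(5 + h) = -30 - 6*h)
q = 37 (q = 9 - 1*(-28) = 9 + 28 = 37)
(q*y(10))*((1 + 38)*(-20 + 27)) = (37*(-30 - 6*10))*((1 + 38)*(-20 + 27)) = (37*(-30 - 60))*(39*7) = (37*(-90))*273 = -3330*273 = -909090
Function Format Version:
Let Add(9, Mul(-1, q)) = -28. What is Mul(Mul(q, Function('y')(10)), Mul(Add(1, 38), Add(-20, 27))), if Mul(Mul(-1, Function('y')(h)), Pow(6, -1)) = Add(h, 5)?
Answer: -909090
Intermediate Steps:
Function('y')(h) = Add(-30, Mul(-6, h)) (Function('y')(h) = Mul(-6, Add(h, 5)) = Mul(-6, Add(5, h)) = Add(-30, Mul(-6, h)))
q = 37 (q = Add(9, Mul(-1, -28)) = Add(9, 28) = 37)
Mul(Mul(q, Function('y')(10)), Mul(Add(1, 38), Add(-20, 27))) = Mul(Mul(37, Add(-30, Mul(-6, 10))), Mul(Add(1, 38), Add(-20, 27))) = Mul(Mul(37, Add(-30, -60)), Mul(39, 7)) = Mul(Mul(37, -90), 273) = Mul(-3330, 273) = -909090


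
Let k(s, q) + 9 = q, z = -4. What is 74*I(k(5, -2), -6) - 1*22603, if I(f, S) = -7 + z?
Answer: -23417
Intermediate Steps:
k(s, q) = -9 + q
I(f, S) = -11 (I(f, S) = -7 - 4 = -11)
74*I(k(5, -2), -6) - 1*22603 = 74*(-11) - 1*22603 = -814 - 22603 = -23417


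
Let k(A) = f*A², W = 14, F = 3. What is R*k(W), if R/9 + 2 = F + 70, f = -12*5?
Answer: -7514640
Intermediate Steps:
f = -60
k(A) = -60*A²
R = 639 (R = -18 + 9*(3 + 70) = -18 + 9*73 = -18 + 657 = 639)
R*k(W) = 639*(-60*14²) = 639*(-60*196) = 639*(-11760) = -7514640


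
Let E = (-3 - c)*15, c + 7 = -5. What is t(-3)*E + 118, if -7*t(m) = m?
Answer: 1231/7 ≈ 175.86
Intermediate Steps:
c = -12 (c = -7 - 5 = -12)
t(m) = -m/7
E = 135 (E = (-3 - 1*(-12))*15 = (-3 + 12)*15 = 9*15 = 135)
t(-3)*E + 118 = -1/7*(-3)*135 + 118 = (3/7)*135 + 118 = 405/7 + 118 = 1231/7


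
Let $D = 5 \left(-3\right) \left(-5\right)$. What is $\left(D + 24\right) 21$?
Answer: $2079$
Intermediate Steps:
$D = 75$ ($D = \left(-15\right) \left(-5\right) = 75$)
$\left(D + 24\right) 21 = \left(75 + 24\right) 21 = 99 \cdot 21 = 2079$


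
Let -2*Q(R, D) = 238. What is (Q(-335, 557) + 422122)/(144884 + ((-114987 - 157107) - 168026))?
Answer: -422003/295236 ≈ -1.4294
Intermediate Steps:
Q(R, D) = -119 (Q(R, D) = -½*238 = -119)
(Q(-335, 557) + 422122)/(144884 + ((-114987 - 157107) - 168026)) = (-119 + 422122)/(144884 + ((-114987 - 157107) - 168026)) = 422003/(144884 + (-272094 - 168026)) = 422003/(144884 - 440120) = 422003/(-295236) = 422003*(-1/295236) = -422003/295236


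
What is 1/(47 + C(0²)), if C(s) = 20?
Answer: 1/67 ≈ 0.014925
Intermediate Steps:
1/(47 + C(0²)) = 1/(47 + 20) = 1/67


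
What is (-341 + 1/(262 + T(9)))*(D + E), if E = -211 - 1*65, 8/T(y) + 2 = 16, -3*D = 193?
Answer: 213304257/1838 ≈ 1.1605e+5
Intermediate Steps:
D = -193/3 (D = -⅓*193 = -193/3 ≈ -64.333)
T(y) = 4/7 (T(y) = 8/(-2 + 16) = 8/14 = 8*(1/14) = 4/7)
E = -276 (E = -211 - 65 = -276)
(-341 + 1/(262 + T(9)))*(D + E) = (-341 + 1/(262 + 4/7))*(-193/3 - 276) = (-341 + 1/(1838/7))*(-1021/3) = (-341 + 7/1838)*(-1021/3) = -626751/1838*(-1021/3) = 213304257/1838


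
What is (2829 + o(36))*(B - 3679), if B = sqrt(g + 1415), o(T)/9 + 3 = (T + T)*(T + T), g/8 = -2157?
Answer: -181955982 + 49458*I*sqrt(15841) ≈ -1.8196e+8 + 6.2248e+6*I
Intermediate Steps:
g = -17256 (g = 8*(-2157) = -17256)
o(T) = -27 + 36*T**2 (o(T) = -27 + 9*((T + T)*(T + T)) = -27 + 9*((2*T)*(2*T)) = -27 + 9*(4*T**2) = -27 + 36*T**2)
B = I*sqrt(15841) (B = sqrt(-17256 + 1415) = sqrt(-15841) = I*sqrt(15841) ≈ 125.86*I)
(2829 + o(36))*(B - 3679) = (2829 + (-27 + 36*36**2))*(I*sqrt(15841) - 3679) = (2829 + (-27 + 36*1296))*(-3679 + I*sqrt(15841)) = (2829 + (-27 + 46656))*(-3679 + I*sqrt(15841)) = (2829 + 46629)*(-3679 + I*sqrt(15841)) = 49458*(-3679 + I*sqrt(15841)) = -181955982 + 49458*I*sqrt(15841)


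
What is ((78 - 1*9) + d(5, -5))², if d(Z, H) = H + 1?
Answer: 4225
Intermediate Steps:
d(Z, H) = 1 + H
((78 - 1*9) + d(5, -5))² = ((78 - 1*9) + (1 - 5))² = ((78 - 9) - 4)² = (69 - 4)² = 65² = 4225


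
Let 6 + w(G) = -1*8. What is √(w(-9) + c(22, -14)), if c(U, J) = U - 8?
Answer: 0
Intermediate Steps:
c(U, J) = -8 + U
w(G) = -14 (w(G) = -6 - 1*8 = -6 - 8 = -14)
√(w(-9) + c(22, -14)) = √(-14 + (-8 + 22)) = √(-14 + 14) = √0 = 0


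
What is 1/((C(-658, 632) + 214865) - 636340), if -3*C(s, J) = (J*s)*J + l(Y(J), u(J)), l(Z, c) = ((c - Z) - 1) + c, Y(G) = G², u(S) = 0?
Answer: 1/87318664 ≈ 1.1452e-8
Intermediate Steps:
l(Z, c) = -1 - Z + 2*c (l(Z, c) = (-1 + c - Z) + c = -1 - Z + 2*c)
C(s, J) = ⅓ + J²/3 - s*J²/3 (C(s, J) = -((J*s)*J + (-1 - J² + 2*0))/3 = -(s*J² + (-1 - J² + 0))/3 = -(s*J² + (-1 - J²))/3 = -(-1 - J² + s*J²)/3 = ⅓ + J²/3 - s*J²/3)
1/((C(-658, 632) + 214865) - 636340) = 1/(((⅓ + (⅓)*632² - ⅓*(-658)*632²) + 214865) - 636340) = 1/(((⅓ + (⅓)*399424 - ⅓*(-658)*399424) + 214865) - 636340) = 1/(((⅓ + 399424/3 + 262820992/3) + 214865) - 636340) = 1/((87740139 + 214865) - 636340) = 1/(87955004 - 636340) = 1/87318664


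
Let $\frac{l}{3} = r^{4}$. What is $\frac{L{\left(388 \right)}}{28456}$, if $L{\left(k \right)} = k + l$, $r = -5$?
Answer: $\frac{2263}{28456} \approx 0.079526$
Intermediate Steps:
$l = 1875$ ($l = 3 \left(-5\right)^{4} = 3 \cdot 625 = 1875$)
$L{\left(k \right)} = 1875 + k$ ($L{\left(k \right)} = k + 1875 = 1875 + k$)
$\frac{L{\left(388 \right)}}{28456} = \frac{1875 + 388}{28456} = 2263 \cdot \frac{1}{28456} = \frac{2263}{28456}$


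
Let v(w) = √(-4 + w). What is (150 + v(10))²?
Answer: (150 + √6)² ≈ 23241.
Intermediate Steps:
(150 + v(10))² = (150 + √(-4 + 10))² = (150 + √6)²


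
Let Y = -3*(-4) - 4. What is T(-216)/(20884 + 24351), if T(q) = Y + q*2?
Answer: -424/45235 ≈ -0.0093733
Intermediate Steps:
Y = 8 (Y = 12 - 4 = 8)
T(q) = 8 + 2*q (T(q) = 8 + q*2 = 8 + 2*q)
T(-216)/(20884 + 24351) = (8 + 2*(-216))/(20884 + 24351) = (8 - 432)/45235 = -424*1/45235 = -424/45235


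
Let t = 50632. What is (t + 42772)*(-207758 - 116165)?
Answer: -30255703892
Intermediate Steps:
(t + 42772)*(-207758 - 116165) = (50632 + 42772)*(-207758 - 116165) = 93404*(-323923) = -30255703892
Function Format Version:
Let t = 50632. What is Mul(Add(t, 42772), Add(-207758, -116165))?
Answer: -30255703892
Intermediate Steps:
Mul(Add(t, 42772), Add(-207758, -116165)) = Mul(Add(50632, 42772), Add(-207758, -116165)) = Mul(93404, -323923) = -30255703892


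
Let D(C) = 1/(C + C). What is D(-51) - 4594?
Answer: -468589/102 ≈ -4594.0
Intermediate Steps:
D(C) = 1/(2*C)
D(-51) - 4594 = (1/2)/(-51) - 4594 = (1/2)*(-1/51) - 4594 = -1/102 - 4594 = -468589/102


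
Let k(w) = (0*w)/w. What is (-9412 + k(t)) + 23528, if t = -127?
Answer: 14116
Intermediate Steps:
k(w) = 0 (k(w) = 0/w = 0)
(-9412 + k(t)) + 23528 = (-9412 + 0) + 23528 = -9412 + 23528 = 14116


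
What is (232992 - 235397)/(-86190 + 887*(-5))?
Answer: 481/18125 ≈ 0.026538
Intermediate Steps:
(232992 - 235397)/(-86190 + 887*(-5)) = -2405/(-86190 - 4435) = -2405/(-90625) = -2405*(-1/90625) = 481/18125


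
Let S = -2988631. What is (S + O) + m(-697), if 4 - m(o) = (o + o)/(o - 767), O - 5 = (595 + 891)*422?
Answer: -1728640657/732 ≈ -2.3615e+6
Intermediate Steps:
O = 627097 (O = 5 + (595 + 891)*422 = 5 + 1486*422 = 5 + 627092 = 627097)
m(o) = 4 - 2*o/(-767 + o) (m(o) = 4 - (o + o)/(o - 767) = 4 - 2*o/(-767 + o))
(S + O) + m(-697) = (-2988631 + 627097) + 2*(-1534 - 697)/(-767 - 697) = -2361534 + 2*(-2231)/(-1464) = -2361534 + 2*(-1/1464)*(-2231) = -2361534 + 2231/732 = -1728640657/732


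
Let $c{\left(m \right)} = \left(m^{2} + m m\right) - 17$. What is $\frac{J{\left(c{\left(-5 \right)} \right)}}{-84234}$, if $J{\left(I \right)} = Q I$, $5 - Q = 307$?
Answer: $\frac{1661}{14039} \approx 0.11831$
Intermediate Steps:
$Q = -302$ ($Q = 5 - 307 = -302$)
$c{\left(m \right)} = -17 + 2 m^{2}$ ($c{\left(m \right)} = \left(m^{2} + m^{2}\right) - 17 = 2 m^{2} - 17 = -17 + 2 m^{2}$)
$J{\left(I \right)} = - 302 I$
$\frac{J{\left(c{\left(-5 \right)} \right)}}{-84234} = \frac{\left(-302\right) \left(-17 + 2 \left(-5\right)^{2}\right)}{-84234} = - 302 \left(-17 + 2 \cdot 25\right) \left(- \frac{1}{84234}\right) = - 302 \left(-17 + 50\right) \left(- \frac{1}{84234}\right) = \left(-302\right) 33 \left(- \frac{1}{84234}\right) = \left(-9966\right) \left(- \frac{1}{84234}\right) = \frac{1661}{14039}$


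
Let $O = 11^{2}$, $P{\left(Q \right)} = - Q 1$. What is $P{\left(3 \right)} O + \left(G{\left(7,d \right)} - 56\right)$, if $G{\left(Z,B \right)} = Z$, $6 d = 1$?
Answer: $-412$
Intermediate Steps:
$d = \frac{1}{6}$ ($d = \frac{1}{6} \cdot 1 = \frac{1}{6} \approx 0.16667$)
$P{\left(Q \right)} = - Q$
$O = 121$
$P{\left(3 \right)} O + \left(G{\left(7,d \right)} - 56\right) = \left(-1\right) 3 \cdot 121 + \left(7 - 56\right) = \left(-3\right) 121 - 49 = -363 - 49 = -412$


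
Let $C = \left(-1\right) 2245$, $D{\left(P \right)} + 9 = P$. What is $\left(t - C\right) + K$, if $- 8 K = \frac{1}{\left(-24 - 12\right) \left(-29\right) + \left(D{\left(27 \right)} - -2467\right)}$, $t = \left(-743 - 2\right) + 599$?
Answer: $\frac{59258967}{28232} \approx 2099.0$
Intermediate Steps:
$D{\left(P \right)} = -9 + P$
$C = -2245$
$t = -146$ ($t = -745 + 599 = -146$)
$K = - \frac{1}{28232}$ ($K = - \frac{1}{8 \left(\left(-24 - 12\right) \left(-29\right) + \left(\left(-9 + 27\right) - -2467\right)\right)} = - \frac{1}{8 \left(\left(-36\right) \left(-29\right) + \left(18 + 2467\right)\right)} = - \frac{1}{8 \left(1044 + 2485\right)} = - \frac{1}{8 \cdot 3529} = \left(- \frac{1}{8}\right) \frac{1}{3529} = - \frac{1}{28232} \approx -3.5421 \cdot 10^{-5}$)
$\left(t - C\right) + K = \left(-146 - -2245\right) - \frac{1}{28232} = \left(-146 + 2245\right) - \frac{1}{28232} = 2099 - \frac{1}{28232} = \frac{59258967}{28232}$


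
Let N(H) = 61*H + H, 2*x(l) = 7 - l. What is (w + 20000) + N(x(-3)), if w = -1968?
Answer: 18342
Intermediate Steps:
x(l) = 7/2 - l/2 (x(l) = (7 - l)/2 = 7/2 - l/2)
N(H) = 62*H
(w + 20000) + N(x(-3)) = (-1968 + 20000) + 62*(7/2 - ½*(-3)) = 18032 + 62*(7/2 + 3/2) = 18032 + 62*5 = 18032 + 310 = 18342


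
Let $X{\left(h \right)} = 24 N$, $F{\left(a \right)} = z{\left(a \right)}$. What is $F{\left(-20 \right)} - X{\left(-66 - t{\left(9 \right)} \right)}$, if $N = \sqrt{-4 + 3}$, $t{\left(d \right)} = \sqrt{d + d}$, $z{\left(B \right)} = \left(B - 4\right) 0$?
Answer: $- 24 i \approx - 24.0 i$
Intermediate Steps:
$z{\left(B \right)} = 0$ ($z{\left(B \right)} = \left(-4 + B\right) 0 = 0$)
$F{\left(a \right)} = 0$
$t{\left(d \right)} = \sqrt{2} \sqrt{d}$ ($t{\left(d \right)} = \sqrt{2 d} = \sqrt{2} \sqrt{d}$)
$N = i$ ($N = \sqrt{-1} = i \approx 1.0 i$)
$X{\left(h \right)} = 24 i$
$F{\left(-20 \right)} - X{\left(-66 - t{\left(9 \right)} \right)} = 0 - 24 i = - 24 i$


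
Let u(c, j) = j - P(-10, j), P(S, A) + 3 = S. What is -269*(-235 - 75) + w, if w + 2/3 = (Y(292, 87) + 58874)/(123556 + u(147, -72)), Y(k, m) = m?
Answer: 30895174379/370491 ≈ 83390.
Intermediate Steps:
P(S, A) = -3 + S
u(c, j) = 13 + j (u(c, j) = j - (-3 - 10) = j - 1*(-13) = j + 13 = 13 + j)
w = -70111/370491 (w = -⅔ + (87 + 58874)/(123556 + (13 - 72)) = -⅔ + 58961/(123556 - 59) = -⅔ + 58961/123497 = -70111/370491 ≈ -0.18924)
-269*(-235 - 75) + w = -269*(-235 - 75) - 70111/370491 = -269*(-310) - 70111/370491 = 83390 - 70111/370491 = 30895174379/370491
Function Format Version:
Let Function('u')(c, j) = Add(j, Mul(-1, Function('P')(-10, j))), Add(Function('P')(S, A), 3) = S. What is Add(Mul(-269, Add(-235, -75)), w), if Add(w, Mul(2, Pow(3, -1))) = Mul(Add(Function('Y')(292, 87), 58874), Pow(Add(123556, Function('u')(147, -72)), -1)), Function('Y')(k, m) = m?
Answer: Rational(30895174379, 370491) ≈ 83390.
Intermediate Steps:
Function('P')(S, A) = Add(-3, S)
Function('u')(c, j) = Add(13, j) (Function('u')(c, j) = Add(j, Mul(-1, Add(-3, -10))) = Add(j, Mul(-1, -13)) = Add(j, 13) = Add(13, j))
w = Rational(-70111, 370491) (w = Add(Rational(-2, 3), Mul(Add(87, 58874), Pow(Add(123556, Add(13, -72)), -1))) = Add(Rational(-2, 3), Mul(58961, Pow(Add(123556, -59), -1))) = Add(Rational(-2, 3), Mul(58961, Pow(123497, -1))) = Add(Rational(-2, 3), Mul(58961, Rational(1, 123497))) = Add(Rational(-2, 3), Rational(58961, 123497)) = Rational(-70111, 370491) ≈ -0.18924)
Add(Mul(-269, Add(-235, -75)), w) = Add(Mul(-269, Add(-235, -75)), Rational(-70111, 370491)) = Add(Mul(-269, -310), Rational(-70111, 370491)) = Add(83390, Rational(-70111, 370491)) = Rational(30895174379, 370491)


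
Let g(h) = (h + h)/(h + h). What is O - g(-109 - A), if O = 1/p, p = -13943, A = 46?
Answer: -13944/13943 ≈ -1.0001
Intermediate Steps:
O = -1/13943 (O = 1/(-13943) = -1/13943 ≈ -7.1721e-5)
g(h) = 1 (g(h) = (2*h)/((2*h)) = (2*h)*(1/(2*h)) = 1)
O - g(-109 - A) = -1/13943 - 1*1 = -1/13943 - 1 = -13944/13943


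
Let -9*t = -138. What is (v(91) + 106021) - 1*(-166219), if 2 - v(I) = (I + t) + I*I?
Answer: 791564/3 ≈ 2.6385e+5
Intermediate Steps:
t = 46/3 (t = -1/9*(-138) = 46/3 ≈ 15.333)
v(I) = -40/3 - I - I**2 (v(I) = 2 - ((I + 46/3) + I*I) = 2 - ((46/3 + I) + I**2) = 2 - (46/3 + I + I**2) = 2 + (-46/3 - I - I**2) = -40/3 - I - I**2)
(v(91) + 106021) - 1*(-166219) = ((-40/3 - 1*91 - 1*91**2) + 106021) - 1*(-166219) = ((-40/3 - 91 - 1*8281) + 106021) + 166219 = ((-40/3 - 91 - 8281) + 106021) + 166219 = (-25156/3 + 106021) + 166219 = 292907/3 + 166219 = 791564/3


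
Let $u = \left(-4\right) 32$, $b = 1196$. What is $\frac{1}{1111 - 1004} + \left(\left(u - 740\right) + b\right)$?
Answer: $\frac{35097}{107} \approx 328.01$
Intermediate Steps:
$u = -128$
$\frac{1}{1111 - 1004} + \left(\left(u - 740\right) + b\right) = \frac{1}{1111 - 1004} + \left(\left(-128 - 740\right) + 1196\right) = \frac{1}{107} + \left(-868 + 1196\right) = \frac{1}{107} + 328 = \frac{35097}{107}$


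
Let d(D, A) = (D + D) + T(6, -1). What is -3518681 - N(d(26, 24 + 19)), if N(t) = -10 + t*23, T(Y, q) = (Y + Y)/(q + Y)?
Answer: -17599611/5 ≈ -3.5199e+6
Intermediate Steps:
T(Y, q) = 2*Y/(Y + q) (T(Y, q) = (2*Y)/(Y + q) = 2*Y/(Y + q))
d(D, A) = 12/5 + 2*D (d(D, A) = (D + D) + 2*6/(6 - 1) = 2*D + 2*6/5 = 2*D + 2*6*(⅕) = 2*D + 12/5 = 12/5 + 2*D)
N(t) = -10 + 23*t
-3518681 - N(d(26, 24 + 19)) = -3518681 - (-10 + 23*(12/5 + 2*26)) = -3518681 - (-10 + 23*(12/5 + 52)) = -3518681 - (-10 + 23*(272/5)) = -3518681 - (-10 + 6256/5) = -3518681 - 1*6206/5 = -3518681 - 6206/5 = -17599611/5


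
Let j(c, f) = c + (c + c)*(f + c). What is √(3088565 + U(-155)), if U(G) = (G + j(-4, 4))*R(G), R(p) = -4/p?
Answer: √74202675545/155 ≈ 1757.4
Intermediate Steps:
j(c, f) = c + 2*c*(c + f) (j(c, f) = c + (2*c)*(c + f) = c + 2*c*(c + f))
U(G) = -4*(-4 + G)/G (U(G) = (G - 4*(1 + 2*(-4) + 2*4))*(-4/G) = (G - 4*(1 - 8 + 8))*(-4/G) = (G - 4*1)*(-4/G) = (G - 4)*(-4/G) = (-4 + G)*(-4/G) = -4*(-4 + G)/G)
√(3088565 + U(-155)) = √(3088565 + (-4 + 16/(-155))) = √(3088565 + (-4 + 16*(-1/155))) = √(3088565 + (-4 - 16/155)) = √(3088565 - 636/155) = √(478726939/155) = √74202675545/155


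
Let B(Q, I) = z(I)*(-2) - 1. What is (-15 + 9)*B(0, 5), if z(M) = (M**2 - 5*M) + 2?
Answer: 30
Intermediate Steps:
z(M) = 2 + M**2 - 5*M
B(Q, I) = -5 - 2*I**2 + 10*I (B(Q, I) = (2 + I**2 - 5*I)*(-2) - 1 = (-4 - 2*I**2 + 10*I) - 1 = -5 - 2*I**2 + 10*I)
(-15 + 9)*B(0, 5) = (-15 + 9)*(-5 - 2*5**2 + 10*5) = -6*(-5 - 2*25 + 50) = -6*(-5 - 50 + 50) = -6*(-5) = 30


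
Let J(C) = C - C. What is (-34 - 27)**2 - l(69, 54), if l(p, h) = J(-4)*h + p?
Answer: 3652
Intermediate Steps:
J(C) = 0
l(p, h) = p (l(p, h) = 0*h + p = 0 + p = p)
(-34 - 27)**2 - l(69, 54) = (-34 - 27)**2 - 1*69 = (-61)**2 - 69 = 3721 - 69 = 3652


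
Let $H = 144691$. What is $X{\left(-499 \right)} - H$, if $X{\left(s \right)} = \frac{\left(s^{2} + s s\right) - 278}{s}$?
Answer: $- \frac{72698533}{499} \approx -1.4569 \cdot 10^{5}$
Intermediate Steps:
$X{\left(s \right)} = \frac{-278 + 2 s^{2}}{s}$ ($X{\left(s \right)} = \frac{\left(s^{2} + s^{2}\right) - 278}{s} = \frac{2 s^{2} - 278}{s} = \frac{-278 + 2 s^{2}}{s}$)
$X{\left(-499 \right)} - H = \left(- \frac{278}{-499} + 2 \left(-499\right)\right) - 144691 = \left(\left(-278\right) \left(- \frac{1}{499}\right) - 998\right) - 144691 = \left(\frac{278}{499} - 998\right) - 144691 = - \frac{497724}{499} - 144691 = - \frac{72698533}{499}$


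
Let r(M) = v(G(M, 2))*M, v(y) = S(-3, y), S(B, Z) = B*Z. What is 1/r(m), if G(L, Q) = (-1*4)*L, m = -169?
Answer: 1/342732 ≈ 2.9177e-6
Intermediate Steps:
G(L, Q) = -4*L
v(y) = -3*y
r(M) = 12*M² (r(M) = (-(-12)*M)*M = (12*M)*M = 12*M²)
1/r(m) = 1/(12*(-169)²) = 1/(12*28561) = 1/342732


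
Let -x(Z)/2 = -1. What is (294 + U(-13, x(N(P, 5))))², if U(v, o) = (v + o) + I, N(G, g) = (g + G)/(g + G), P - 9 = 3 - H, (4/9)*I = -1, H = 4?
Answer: 1261129/16 ≈ 78821.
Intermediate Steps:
I = -9/4 (I = (9/4)*(-1) = -9/4 ≈ -2.2500)
P = 8 (P = 9 + (3 - 1*4) = 9 + (3 - 4) = 9 - 1 = 8)
N(G, g) = 1 (N(G, g) = (G + g)/(G + g) = 1)
x(Z) = 2 (x(Z) = -2*(-1) = 2)
U(v, o) = -9/4 + o + v (U(v, o) = (v + o) - 9/4 = (o + v) - 9/4 = -9/4 + o + v)
(294 + U(-13, x(N(P, 5))))² = (294 + (-9/4 + 2 - 13))² = (294 - 53/4)² = (1123/4)² = 1261129/16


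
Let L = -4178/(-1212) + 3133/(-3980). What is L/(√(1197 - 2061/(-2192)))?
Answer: 3207811*√39971805/263888313075 ≈ 0.076854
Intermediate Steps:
L = 3207811/1205940 (L = -4178*(-1/1212) + 3133*(-1/3980) = 2089/606 - 3133/3980 = 3207811/1205940 ≈ 2.6600)
L/(√(1197 - 2061/(-2192))) = 3207811/(1205940*(√(1197 - 2061/(-2192)))) = 3207811/(1205940*(√(1197 - 2061*(-1/2192)))) = 3207811/(1205940*(√(1197 + 2061/2192))) = 3207811/(1205940*(√(2625885/2192))) = 3207811/(1205940*((3*√39971805/548))) = 3207811*(4*√39971805/875295)/1205940 = 3207811*√39971805/263888313075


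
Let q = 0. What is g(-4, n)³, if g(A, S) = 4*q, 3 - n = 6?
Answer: 0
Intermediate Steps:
n = -3 (n = 3 - 1*6 = 3 - 6 = -3)
g(A, S) = 0 (g(A, S) = 4*0 = 0)
g(-4, n)³ = 0³ = 0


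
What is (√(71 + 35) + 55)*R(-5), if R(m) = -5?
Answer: -275 - 5*√106 ≈ -326.48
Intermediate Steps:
(√(71 + 35) + 55)*R(-5) = (√(71 + 35) + 55)*(-5) = (√106 + 55)*(-5) = (55 + √106)*(-5) = -275 - 5*√106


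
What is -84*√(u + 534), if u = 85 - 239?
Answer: -168*√95 ≈ -1637.5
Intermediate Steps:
u = -154
-84*√(u + 534) = -84*√(-154 + 534) = -168*√95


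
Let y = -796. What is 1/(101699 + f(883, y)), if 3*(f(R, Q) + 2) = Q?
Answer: 3/304295 ≈ 9.8588e-6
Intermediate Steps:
f(R, Q) = -2 + Q/3
1/(101699 + f(883, y)) = 1/(101699 + (-2 + (⅓)*(-796))) = 1/(101699 + (-2 - 796/3)) = 1/(101699 - 802/3) = 1/(304295/3) = 3/304295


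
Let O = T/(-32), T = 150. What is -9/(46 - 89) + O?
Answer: -3081/688 ≈ -4.4782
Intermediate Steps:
O = -75/16 (O = 150/(-32) = 150*(-1/32) = -75/16 ≈ -4.6875)
-9/(46 - 89) + O = -9/(46 - 89) - 75/16 = -9/(-43) - 75/16 = -1/43*(-9) - 75/16 = 9/43 - 75/16 = -3081/688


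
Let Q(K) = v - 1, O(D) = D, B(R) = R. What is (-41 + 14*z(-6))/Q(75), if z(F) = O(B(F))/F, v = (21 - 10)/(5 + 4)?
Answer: -243/2 ≈ -121.50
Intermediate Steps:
v = 11/9 ≈ 1.2222
Q(K) = 2/9 (Q(K) = 11/9 - 1 = 2/9)
z(F) = 1 (z(F) = F/F = 1)
(-41 + 14*z(-6))/Q(75) = (-41 + 14*1)/(2/9) = (-41 + 14)*(9/2) = -27*9/2 = -243/2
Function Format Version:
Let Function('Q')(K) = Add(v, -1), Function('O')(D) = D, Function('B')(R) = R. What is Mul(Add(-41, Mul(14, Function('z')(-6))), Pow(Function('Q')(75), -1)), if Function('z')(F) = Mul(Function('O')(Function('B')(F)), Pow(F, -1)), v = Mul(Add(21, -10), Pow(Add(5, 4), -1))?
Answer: Rational(-243, 2) ≈ -121.50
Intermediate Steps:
v = Rational(11, 9) (v = Mul(11, Pow(9, -1)) = Mul(11, Rational(1, 9)) = Rational(11, 9) ≈ 1.2222)
Function('Q')(K) = Rational(2, 9) (Function('Q')(K) = Add(Rational(11, 9), -1) = Rational(2, 9))
Function('z')(F) = 1 (Function('z')(F) = Mul(F, Pow(F, -1)) = 1)
Mul(Add(-41, Mul(14, Function('z')(-6))), Pow(Function('Q')(75), -1)) = Mul(Add(-41, Mul(14, 1)), Pow(Rational(2, 9), -1)) = Mul(Add(-41, 14), Rational(9, 2)) = Mul(-27, Rational(9, 2)) = Rational(-243, 2)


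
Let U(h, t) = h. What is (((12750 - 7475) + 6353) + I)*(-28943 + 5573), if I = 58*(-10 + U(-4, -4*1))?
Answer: -252769920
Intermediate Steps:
I = -812 (I = 58*(-10 - 4) = 58*(-14) = -812)
(((12750 - 7475) + 6353) + I)*(-28943 + 5573) = (((12750 - 7475) + 6353) - 812)*(-28943 + 5573) = ((5275 + 6353) - 812)*(-23370) = (11628 - 812)*(-23370) = 10816*(-23370) = -252769920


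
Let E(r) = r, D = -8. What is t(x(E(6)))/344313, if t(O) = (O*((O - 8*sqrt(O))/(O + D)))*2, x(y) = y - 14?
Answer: -8/344313 - 16*I*sqrt(2)/344313 ≈ -2.3235e-5 - 6.5718e-5*I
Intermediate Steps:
x(y) = -14 + y
t(O) = 2*O*(O - 8*sqrt(O))/(-8 + O) (t(O) = (O*((O - 8*sqrt(O))/(O - 8)))*2 = (O*((O - 8*sqrt(O))/(-8 + O)))*2 = (O*(O - 8*sqrt(O))/(-8 + O))*2 = 2*O*(O - 8*sqrt(O))/(-8 + O))
t(x(E(6)))/344313 = (2*((-14 + 6)**2 - 8*(-14 + 6)**(3/2))/(-8 + (-14 + 6)))/344313 = (2*((-8)**2 - (-128)*I*sqrt(2))/(-8 - 8))*(1/344313) = (2*(64 - (-128)*I*sqrt(2))/(-16))*(1/344313) = (2*(-1/16)*(64 + 128*I*sqrt(2)))*(1/344313) = (-8 - 16*I*sqrt(2))*(1/344313) = -8/344313 - 16*I*sqrt(2)/344313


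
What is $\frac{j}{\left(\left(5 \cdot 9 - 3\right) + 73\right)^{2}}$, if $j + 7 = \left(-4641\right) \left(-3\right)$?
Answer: $\frac{13916}{13225} \approx 1.0522$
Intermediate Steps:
$j = 13916$ ($j = -7 - -13923 = -7 + 13923 = 13916$)
$\frac{j}{\left(\left(5 \cdot 9 - 3\right) + 73\right)^{2}} = \frac{13916}{\left(\left(5 \cdot 9 - 3\right) + 73\right)^{2}} = \frac{13916}{\left(\left(45 - 3\right) + 73\right)^{2}} = \frac{13916}{\left(42 + 73\right)^{2}} = \frac{13916}{115^{2}} = \frac{13916}{13225}$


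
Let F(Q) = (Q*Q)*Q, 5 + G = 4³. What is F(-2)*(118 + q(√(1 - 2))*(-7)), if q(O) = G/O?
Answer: -944 - 3304*I ≈ -944.0 - 3304.0*I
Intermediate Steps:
G = 59 (G = -5 + 4³ = -5 + 64 = 59)
q(O) = 59/O
F(Q) = Q³ (F(Q) = Q²*Q = Q³)
F(-2)*(118 + q(√(1 - 2))*(-7)) = (-2)³*(118 + (59/(√(1 - 2)))*(-7)) = -8*(118 + (59/(√(-1)))*(-7)) = -8*(118 + (59/I)*(-7)) = -8*(118 + (59*(-I))*(-7)) = -8*(118 - 59*I*(-7)) = -8*(118 + 413*I) = -944 - 3304*I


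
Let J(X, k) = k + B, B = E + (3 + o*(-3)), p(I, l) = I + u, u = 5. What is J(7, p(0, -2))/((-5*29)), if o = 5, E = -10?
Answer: 17/145 ≈ 0.11724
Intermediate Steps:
p(I, l) = 5 + I (p(I, l) = I + 5 = 5 + I)
B = -22 (B = -10 + (3 + 5*(-3)) = -10 + (3 - 15) = -10 - 12 = -22)
J(X, k) = -22 + k (J(X, k) = k - 22 = -22 + k)
J(7, p(0, -2))/((-5*29)) = (-22 + (5 + 0))/((-5*29)) = (-22 + 5)/(-145) = -17*(-1/145) = 17/145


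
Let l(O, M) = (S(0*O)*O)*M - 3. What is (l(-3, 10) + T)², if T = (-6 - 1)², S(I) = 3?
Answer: 1936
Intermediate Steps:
l(O, M) = -3 + 3*M*O (l(O, M) = (3*O)*M - 3 = 3*M*O - 3 = -3 + 3*M*O)
T = 49 (T = (-7)² = 49)
(l(-3, 10) + T)² = ((-3 + 3*10*(-3)) + 49)² = ((-3 - 90) + 49)² = (-93 + 49)² = (-44)² = 1936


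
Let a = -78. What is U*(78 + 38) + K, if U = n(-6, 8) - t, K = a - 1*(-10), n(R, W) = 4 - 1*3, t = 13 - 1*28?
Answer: 1788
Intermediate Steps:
t = -15 (t = 13 - 28 = -15)
n(R, W) = 1 (n(R, W) = 4 - 3 = 1)
K = -68 (K = -78 - 1*(-10) = -78 + 10 = -68)
U = 16 (U = 1 - 1*(-15) = 1 + 15 = 16)
U*(78 + 38) + K = 16*(78 + 38) - 68 = 16*116 - 68 = 1856 - 68 = 1788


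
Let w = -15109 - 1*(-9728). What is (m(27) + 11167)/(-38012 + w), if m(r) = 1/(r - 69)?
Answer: -469013/1822506 ≈ -0.25735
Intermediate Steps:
w = -5381 (w = -15109 + 9728 = -5381)
m(r) = 1/(-69 + r)
(m(27) + 11167)/(-38012 + w) = (1/(-69 + 27) + 11167)/(-38012 - 5381) = (1/(-42) + 11167)/(-43393) = (-1/42 + 11167)*(-1/43393) = (469013/42)*(-1/43393) = -469013/1822506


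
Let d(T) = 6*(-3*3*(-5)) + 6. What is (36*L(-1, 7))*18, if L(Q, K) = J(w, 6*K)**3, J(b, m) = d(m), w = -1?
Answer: 13623925248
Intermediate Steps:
d(T) = 276 (d(T) = 6*(-9*(-5)) + 6 = 6*45 + 6 = 270 + 6 = 276)
J(b, m) = 276
L(Q, K) = 21024576 (L(Q, K) = 276**3 = 21024576)
(36*L(-1, 7))*18 = (36*21024576)*18 = 756884736*18 = 13623925248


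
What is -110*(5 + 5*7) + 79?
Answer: -4321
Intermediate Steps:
-110*(5 + 5*7) + 79 = -110*(5 + 35) + 79 = -110*40 + 79 = -4400 + 79 = -4321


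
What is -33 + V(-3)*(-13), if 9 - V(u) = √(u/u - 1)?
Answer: -150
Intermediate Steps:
V(u) = 9 (V(u) = 9 - √(u/u - 1) = 9 - √(1 - 1) = 9 - √0 = 9 - 1*0 = 9 + 0 = 9)
-33 + V(-3)*(-13) = -33 + 9*(-13) = -33 - 117 = -150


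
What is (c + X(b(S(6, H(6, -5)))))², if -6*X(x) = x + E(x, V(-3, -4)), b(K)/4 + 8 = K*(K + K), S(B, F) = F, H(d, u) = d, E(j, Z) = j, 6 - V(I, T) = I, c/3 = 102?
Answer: 438244/9 ≈ 48694.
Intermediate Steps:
c = 306 (c = 3*102 = 306)
V(I, T) = 6 - I
b(K) = -32 + 8*K² (b(K) = -32 + 4*(K*(K + K)) = -32 + 4*(K*(2*K)) = -32 + 4*(2*K²) = -32 + 8*K²)
X(x) = -x/3 (X(x) = -(x + x)/6 = -x/3)
(c + X(b(S(6, H(6, -5)))))² = (306 - (-32 + 8*6²)/3)² = (306 - (-32 + 8*36)/3)² = (306 - (-32 + 288)/3)² = (306 - ⅓*256)² = (306 - 256/3)² = (662/3)² = 438244/9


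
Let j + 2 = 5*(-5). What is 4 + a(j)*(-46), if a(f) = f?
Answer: 1246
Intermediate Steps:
j = -27 (j = -2 + 5*(-5) = -2 - 25 = -27)
4 + a(j)*(-46) = 4 - 27*(-46) = 4 + 1242 = 1246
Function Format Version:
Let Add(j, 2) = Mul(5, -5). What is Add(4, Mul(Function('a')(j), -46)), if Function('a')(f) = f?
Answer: 1246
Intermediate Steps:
j = -27 (j = Add(-2, Mul(5, -5)) = Add(-2, -25) = -27)
Add(4, Mul(Function('a')(j), -46)) = Add(4, Mul(-27, -46)) = Add(4, 1242) = 1246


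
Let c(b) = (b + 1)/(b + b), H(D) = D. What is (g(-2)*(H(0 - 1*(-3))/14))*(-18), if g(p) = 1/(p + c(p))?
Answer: 108/49 ≈ 2.2041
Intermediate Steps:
c(b) = (1 + b)/(2*b) (c(b) = (1 + b)/((2*b)) = (1 + b)*(1/(2*b)) = (1 + b)/(2*b))
g(p) = 1/(p + (1 + p)/(2*p))
(g(-2)*(H(0 - 1*(-3))/14))*(-18) = ((2*(-2)/(1 - 2 + 2*(-2)**2))*((0 - 1*(-3))/14))*(-18) = ((2*(-2)/(1 - 2 + 2*4))*((0 + 3)*(1/14)))*(-18) = ((2*(-2)/(1 - 2 + 8))*(3*(1/14)))*(-18) = ((2*(-2)/7)*(3/14))*(-18) = ((2*(-2)*(1/7))*(3/14))*(-18) = -4/7*3/14*(-18) = -6/49*(-18) = 108/49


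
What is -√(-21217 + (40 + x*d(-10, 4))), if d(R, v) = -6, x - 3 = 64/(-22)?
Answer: -I*√2562483/11 ≈ -145.53*I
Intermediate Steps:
x = 1/11 (x = 3 + 64/(-22) = 3 + 64*(-1/22) = 3 - 32/11 = 1/11 ≈ 0.090909)
-√(-21217 + (40 + x*d(-10, 4))) = -√(-21217 + (40 + (1/11)*(-6))) = -√(-21217 + (40 - 6/11)) = -√(-21217 + 434/11) = -√(-232953/11) = -I*√2562483/11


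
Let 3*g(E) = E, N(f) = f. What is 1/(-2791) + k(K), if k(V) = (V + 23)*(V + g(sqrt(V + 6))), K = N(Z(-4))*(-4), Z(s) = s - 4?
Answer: 4912159/2791 + 55*sqrt(38)/3 ≈ 1873.0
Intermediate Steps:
Z(s) = -4 + s
K = 32 (K = (-4 - 4)*(-4) = -8*(-4) = 32)
g(E) = E/3
k(V) = (23 + V)*(V + sqrt(6 + V)/3) (k(V) = (V + 23)*(V + sqrt(V + 6)/3) = (23 + V)*(V + sqrt(6 + V)/3))
1/(-2791) + k(K) = 1/(-2791) + (32**2 + 23*32 + 23*sqrt(6 + 32)/3 + (1/3)*32*sqrt(6 + 32)) = -1/2791 + (1024 + 736 + 23*sqrt(38)/3 + (1/3)*32*sqrt(38)) = -1/2791 + (1024 + 736 + 23*sqrt(38)/3 + 32*sqrt(38)/3) = -1/2791 + (1760 + 55*sqrt(38)/3) = 4912159/2791 + 55*sqrt(38)/3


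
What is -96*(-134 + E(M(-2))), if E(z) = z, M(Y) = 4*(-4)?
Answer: 14400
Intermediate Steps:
M(Y) = -16
-96*(-134 + E(M(-2))) = -96*(-134 - 16) = -96*(-150) = 14400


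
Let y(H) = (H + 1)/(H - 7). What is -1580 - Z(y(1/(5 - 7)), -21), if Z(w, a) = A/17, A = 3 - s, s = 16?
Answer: -26847/17 ≈ -1579.2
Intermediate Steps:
A = -13 (A = 3 - 1*16 = 3 - 16 = -13)
y(H) = (1 + H)/(-7 + H)
Z(w, a) = -13/17
-1580 - Z(y(1/(5 - 7)), -21) = -1580 - 1*(-13/17) = -1580 + 13/17 = -26847/17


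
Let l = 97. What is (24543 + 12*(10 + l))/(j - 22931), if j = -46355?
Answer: -25827/69286 ≈ -0.37276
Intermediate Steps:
(24543 + 12*(10 + l))/(j - 22931) = (24543 + 12*(10 + 97))/(-46355 - 22931) = (24543 + 12*107)/(-69286) = (24543 + 1284)*(-1/69286) = 25827*(-1/69286) = -25827/69286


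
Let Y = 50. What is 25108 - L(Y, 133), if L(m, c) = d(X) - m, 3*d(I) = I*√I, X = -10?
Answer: 25158 + 10*I*√10/3 ≈ 25158.0 + 10.541*I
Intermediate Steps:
d(I) = I^(3/2)/3 (d(I) = (I*√I)/3 = I^(3/2)/3)
L(m, c) = -m - 10*I*√10/3 (L(m, c) = (-10)^(3/2)/3 - m = (-10*I*√10)/3 - m = -10*I*√10/3 - m = -m - 10*I*√10/3)
25108 - L(Y, 133) = 25108 - (-1*50 - 10*I*√10/3) = 25108 - (-50 - 10*I*√10/3) = 25108 + (50 + 10*I*√10/3) = 25158 + 10*I*√10/3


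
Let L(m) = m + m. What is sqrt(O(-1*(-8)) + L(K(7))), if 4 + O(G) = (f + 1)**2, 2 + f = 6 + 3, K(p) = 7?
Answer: sqrt(74) ≈ 8.6023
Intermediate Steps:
L(m) = 2*m
f = 7 (f = -2 + (6 + 3) = -2 + 9 = 7)
O(G) = 60 (O(G) = -4 + (7 + 1)**2 = -4 + 8**2 = -4 + 64 = 60)
sqrt(O(-1*(-8)) + L(K(7))) = sqrt(60 + 2*7) = sqrt(60 + 14) = sqrt(74)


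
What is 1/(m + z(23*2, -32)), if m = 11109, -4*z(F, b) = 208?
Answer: 1/11057 ≈ 9.0441e-5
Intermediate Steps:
z(F, b) = -52 (z(F, b) = -1/4*208 = -52)
1/(m + z(23*2, -32)) = 1/(11109 - 52) = 1/11057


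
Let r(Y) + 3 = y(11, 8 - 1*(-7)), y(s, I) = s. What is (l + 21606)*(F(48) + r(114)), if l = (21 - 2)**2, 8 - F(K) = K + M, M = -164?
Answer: 2899644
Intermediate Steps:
r(Y) = 8 (r(Y) = -3 + 11 = 8)
F(K) = 172 - K (F(K) = 8 - (K - 164) = 8 - (-164 + K) = 8 + (164 - K) = 172 - K)
l = 361 (l = 19**2 = 361)
(l + 21606)*(F(48) + r(114)) = (361 + 21606)*((172 - 1*48) + 8) = 21967*((172 - 48) + 8) = 21967*(124 + 8) = 21967*132 = 2899644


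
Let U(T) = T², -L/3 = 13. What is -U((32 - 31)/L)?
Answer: -1/1521 ≈ -0.00065746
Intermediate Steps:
L = -39 (L = -3*13 = -39)
-U((32 - 31)/L) = -((32 - 31)/(-39))² = -(1*(-1/39))² = -(-1/39)² = -1*1/1521 = -1/1521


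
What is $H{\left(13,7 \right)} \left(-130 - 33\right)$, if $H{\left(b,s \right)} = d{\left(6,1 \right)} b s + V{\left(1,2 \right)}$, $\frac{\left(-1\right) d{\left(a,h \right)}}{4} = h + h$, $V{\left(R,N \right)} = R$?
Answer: $118501$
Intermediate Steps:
$d{\left(a,h \right)} = - 8 h$ ($d{\left(a,h \right)} = - 4 \left(h + h\right) = - 4 \cdot 2 h = - 8 h$)
$H{\left(b,s \right)} = 1 - 8 b s$ ($H{\left(b,s \right)} = \left(-8\right) 1 b s + 1 = - 8 b s + 1 = 1 - 8 b s$)
$H{\left(13,7 \right)} \left(-130 - 33\right) = \left(1 - 104 \cdot 7\right) \left(-130 - 33\right) = \left(1 - 728\right) \left(-163\right) = \left(-727\right) \left(-163\right) = 118501$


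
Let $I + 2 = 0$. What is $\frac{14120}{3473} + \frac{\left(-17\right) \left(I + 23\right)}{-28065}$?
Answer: $\frac{132505887}{32489915} \approx 4.0784$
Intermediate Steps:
$I = -2$ ($I = -2 + 0 = -2$)
$\frac{14120}{3473} + \frac{\left(-17\right) \left(I + 23\right)}{-28065} = \frac{14120}{3473} + \frac{\left(-17\right) \left(-2 + 23\right)}{-28065} = 14120 \cdot \frac{1}{3473} + \left(-17\right) 21 \left(- \frac{1}{28065}\right) = \frac{14120}{3473} - - \frac{119}{9355} = \frac{14120}{3473} + \frac{119}{9355} = \frac{132505887}{32489915}$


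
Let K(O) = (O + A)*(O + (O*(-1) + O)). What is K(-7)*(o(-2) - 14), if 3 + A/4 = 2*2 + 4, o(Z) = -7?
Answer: 1911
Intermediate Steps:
A = 20 (A = -12 + 4*(2*2 + 4) = -12 + 4*(4 + 4) = -12 + 4*8 = -12 + 32 = 20)
K(O) = O*(20 + O) (K(O) = (O + 20)*(O + (O*(-1) + O)) = (20 + O)*(O + (-O + O)) = (20 + O)*(O + 0) = (20 + O)*O = O*(20 + O))
K(-7)*(o(-2) - 14) = (-7*(20 - 7))*(-7 - 14) = -7*13*(-21) = -91*(-21) = 1911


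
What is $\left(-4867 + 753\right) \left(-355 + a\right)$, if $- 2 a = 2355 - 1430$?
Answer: $3363195$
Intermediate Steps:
$a = - \frac{925}{2}$ ($a = - \frac{2355 - 1430}{2} = \left(- \frac{1}{2}\right) 925 = - \frac{925}{2} \approx -462.5$)
$\left(-4867 + 753\right) \left(-355 + a\right) = \left(-4867 + 753\right) \left(-355 - \frac{925}{2}\right) = \left(-4114\right) \left(- \frac{1635}{2}\right) = 3363195$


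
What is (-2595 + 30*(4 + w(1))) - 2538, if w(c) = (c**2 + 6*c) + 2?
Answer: -4743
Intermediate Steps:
w(c) = 2 + c**2 + 6*c
(-2595 + 30*(4 + w(1))) - 2538 = (-2595 + 30*(4 + (2 + 1**2 + 6*1))) - 2538 = (-2595 + 30*(4 + (2 + 1 + 6))) - 2538 = (-2595 + 30*(4 + 9)) - 2538 = (-2595 + 30*13) - 2538 = (-2595 + 390) - 2538 = -2205 - 2538 = -4743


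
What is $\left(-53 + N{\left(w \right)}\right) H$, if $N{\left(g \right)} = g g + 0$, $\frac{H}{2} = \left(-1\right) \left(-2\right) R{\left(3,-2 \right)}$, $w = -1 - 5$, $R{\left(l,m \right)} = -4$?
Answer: $272$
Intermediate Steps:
$w = -6$
$H = -16$ ($H = 2 \left(-1\right) \left(-2\right) \left(-4\right) = 2 \cdot 2 \left(-4\right) = 2 \left(-8\right) = -16$)
$N{\left(g \right)} = g^{2}$ ($N{\left(g \right)} = g^{2} + 0 = g^{2}$)
$\left(-53 + N{\left(w \right)}\right) H = \left(-53 + \left(-6\right)^{2}\right) \left(-16\right) = \left(-53 + 36\right) \left(-16\right) = \left(-17\right) \left(-16\right) = 272$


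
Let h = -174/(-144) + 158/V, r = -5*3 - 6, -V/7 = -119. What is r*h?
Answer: -27949/952 ≈ -29.358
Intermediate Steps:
V = 833 (V = -7*(-119) = 833)
r = -21 (r = -15 - 6 = -21)
h = 27949/19992 (h = -174/(-144) + 158/833 = -174*(-1/144) + 158*(1/833) = 29/24 + 158/833 = 27949/19992 ≈ 1.3980)
r*h = -21*27949/19992 = -27949/952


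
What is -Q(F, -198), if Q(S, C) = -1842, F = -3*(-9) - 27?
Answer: 1842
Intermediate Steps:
F = 0 (F = 27 - 27 = 0)
-Q(F, -198) = -1*(-1842) = 1842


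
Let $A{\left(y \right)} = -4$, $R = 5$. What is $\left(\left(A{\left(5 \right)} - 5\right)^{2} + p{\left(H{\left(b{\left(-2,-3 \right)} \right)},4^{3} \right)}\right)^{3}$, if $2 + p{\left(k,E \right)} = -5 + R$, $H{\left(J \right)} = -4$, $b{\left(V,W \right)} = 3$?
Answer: $493039$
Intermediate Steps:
$p{\left(k,E \right)} = -2$ ($p{\left(k,E \right)} = -2 + \left(-5 + 5\right) = -2 + 0 = -2$)
$\left(\left(A{\left(5 \right)} - 5\right)^{2} + p{\left(H{\left(b{\left(-2,-3 \right)} \right)},4^{3} \right)}\right)^{3} = \left(\left(-4 - 5\right)^{2} - 2\right)^{3} = \left(\left(-9\right)^{2} - 2\right)^{3} = \left(81 - 2\right)^{3} = 79^{3} = 493039$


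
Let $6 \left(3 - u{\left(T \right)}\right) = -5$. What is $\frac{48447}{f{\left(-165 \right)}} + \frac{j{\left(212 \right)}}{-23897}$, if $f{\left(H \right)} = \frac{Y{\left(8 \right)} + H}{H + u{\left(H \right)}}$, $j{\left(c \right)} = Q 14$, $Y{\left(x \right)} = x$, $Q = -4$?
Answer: $\frac{373177553035}{7503658} \approx 49733.0$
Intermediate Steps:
$u{\left(T \right)} = \frac{23}{6}$ ($u{\left(T \right)} = 3 - - \frac{5}{6} = 3 + \frac{5}{6} = \frac{23}{6}$)
$j{\left(c \right)} = -56$ ($j{\left(c \right)} = \left(-4\right) 14 = -56$)
$f{\left(H \right)} = \frac{8 + H}{\frac{23}{6} + H}$ ($f{\left(H \right)} = \frac{8 + H}{H + \frac{23}{6}} = \frac{8 + H}{\frac{23}{6} + H}$)
$\frac{48447}{f{\left(-165 \right)}} + \frac{j{\left(212 \right)}}{-23897} = \frac{48447}{6 \frac{1}{23 + 6 \left(-165\right)} \left(8 - 165\right)} - \frac{56}{-23897} = \frac{48447}{6 \frac{1}{23 - 990} \left(-157\right)} - - \frac{56}{23897} = \frac{48447}{6 \frac{1}{-967} \left(-157\right)} + \frac{56}{23897} = \frac{48447}{6 \left(- \frac{1}{967}\right) \left(-157\right)} + \frac{56}{23897} = \frac{48447}{\frac{942}{967}} + \frac{56}{23897} = 48447 \cdot \frac{967}{942} + \frac{56}{23897} = \frac{15616083}{314} + \frac{56}{23897} = \frac{373177553035}{7503658}$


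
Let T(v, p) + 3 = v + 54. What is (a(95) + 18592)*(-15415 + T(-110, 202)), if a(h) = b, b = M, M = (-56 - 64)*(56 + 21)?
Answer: -144712848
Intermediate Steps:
M = -9240 (M = -120*77 = -9240)
b = -9240
a(h) = -9240
T(v, p) = 51 + v (T(v, p) = -3 + (v + 54) = -3 + (54 + v) = 51 + v)
(a(95) + 18592)*(-15415 + T(-110, 202)) = (-9240 + 18592)*(-15415 + (51 - 110)) = 9352*(-15415 - 59) = 9352*(-15474) = -144712848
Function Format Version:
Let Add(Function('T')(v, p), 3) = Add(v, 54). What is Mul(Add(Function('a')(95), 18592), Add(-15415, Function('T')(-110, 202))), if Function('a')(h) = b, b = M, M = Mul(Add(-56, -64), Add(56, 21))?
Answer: -144712848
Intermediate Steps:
M = -9240 (M = Mul(-120, 77) = -9240)
b = -9240
Function('a')(h) = -9240
Function('T')(v, p) = Add(51, v) (Function('T')(v, p) = Add(-3, Add(v, 54)) = Add(-3, Add(54, v)) = Add(51, v))
Mul(Add(Function('a')(95), 18592), Add(-15415, Function('T')(-110, 202))) = Mul(Add(-9240, 18592), Add(-15415, Add(51, -110))) = Mul(9352, Add(-15415, -59)) = Mul(9352, -15474) = -144712848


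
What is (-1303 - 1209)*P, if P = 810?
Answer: -2034720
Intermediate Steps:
(-1303 - 1209)*P = (-1303 - 1209)*810 = -2512*810 = -2034720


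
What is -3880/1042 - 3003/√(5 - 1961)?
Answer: -1940/521 + 1001*I*√489/326 ≈ -3.7236 + 67.9*I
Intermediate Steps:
-3880/1042 - 3003/√(5 - 1961) = -3880*1/1042 - 3003*(-I*√489/978) = -1940/521 - 3003*(-I*√489/978) = -1940/521 - (-1001)*I*√489/326 = -1940/521 + 1001*I*√489/326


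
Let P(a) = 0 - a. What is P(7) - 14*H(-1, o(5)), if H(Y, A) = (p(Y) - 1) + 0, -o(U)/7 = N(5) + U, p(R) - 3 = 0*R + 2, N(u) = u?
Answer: -63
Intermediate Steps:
p(R) = 5 (p(R) = 3 + (0*R + 2) = 3 + (0 + 2) = 3 + 2 = 5)
o(U) = -35 - 7*U (o(U) = -7*(5 + U) = -35 - 7*U)
P(a) = -a
H(Y, A) = 4 (H(Y, A) = (5 - 1) + 0 = 4 + 0 = 4)
P(7) - 14*H(-1, o(5)) = -1*7 - 14*4 = -7 - 56 = -63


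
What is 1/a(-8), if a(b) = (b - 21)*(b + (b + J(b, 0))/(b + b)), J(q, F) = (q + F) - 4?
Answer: 4/783 ≈ 0.0051086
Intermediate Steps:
J(q, F) = -4 + F + q (J(q, F) = (F + q) - 4 = -4 + F + q)
a(b) = (-21 + b)*(b + (-4 + 2*b)/(2*b)) (a(b) = (b - 21)*(b + (b + (-4 + 0 + b))/(b + b)) = (-21 + b)*(b + (b + (-4 + b))/((2*b))) = (-21 + b)*(b + (-4 + 2*b)*(1/(2*b))) = (-21 + b)*(b + (-4 + 2*b)/(2*b)))
1/a(-8) = 1/(-23 + (-8)² - 20*(-8) + 42/(-8)) = 1/(-23 + 64 + 160 + 42*(-⅛)) = 1/(-23 + 64 + 160 - 21/4) = 1/(783/4) = 4/783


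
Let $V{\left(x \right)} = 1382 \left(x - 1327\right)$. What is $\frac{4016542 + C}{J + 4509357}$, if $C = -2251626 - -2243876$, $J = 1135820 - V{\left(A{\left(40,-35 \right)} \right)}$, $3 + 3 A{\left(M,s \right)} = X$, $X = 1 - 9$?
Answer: $\frac{12026376}{22452475} \approx 0.53564$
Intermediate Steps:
$X = -8$ ($X = 1 - 9 = -8$)
$A{\left(M,s \right)} = - \frac{11}{3}$ ($A{\left(M,s \right)} = -1 + \frac{1}{3} \left(-8\right) = -1 - \frac{8}{3} = - \frac{11}{3}$)
$V{\left(x \right)} = -1833914 + 1382 x$ ($V{\left(x \right)} = 1382 \left(-1327 + x\right) = -1833914 + 1382 x$)
$J = \frac{8924404}{3}$ ($J = 1135820 - \left(-1833914 + 1382 \left(- \frac{11}{3}\right)\right) = 1135820 - \left(-1833914 - \frac{15202}{3}\right) = 1135820 - - \frac{5516944}{3} = 1135820 + \frac{5516944}{3} = \frac{8924404}{3} \approx 2.9748 \cdot 10^{6}$)
$C = -7750$ ($C = -2251626 + 2243876 = -7750$)
$\frac{4016542 + C}{J + 4509357} = \frac{4016542 - 7750}{\frac{8924404}{3} + 4509357} = \frac{4008792}{\frac{22452475}{3}} = 4008792 \cdot \frac{3}{22452475} = \frac{12026376}{22452475}$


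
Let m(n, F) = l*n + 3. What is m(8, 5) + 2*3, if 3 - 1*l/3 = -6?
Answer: 225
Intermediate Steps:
l = 27 (l = 9 - 3*(-6) = 9 + 18 = 27)
m(n, F) = 3 + 27*n (m(n, F) = 27*n + 3 = 3 + 27*n)
m(8, 5) + 2*3 = (3 + 27*8) + 2*3 = (3 + 216) + 6 = 219 + 6 = 225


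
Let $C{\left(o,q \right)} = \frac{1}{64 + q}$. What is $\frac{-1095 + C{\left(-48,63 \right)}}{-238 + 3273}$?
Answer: $- \frac{139064}{385445} \approx -0.36079$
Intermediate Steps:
$\frac{-1095 + C{\left(-48,63 \right)}}{-238 + 3273} = \frac{-1095 + \frac{1}{64 + 63}}{-238 + 3273} = \frac{-1095 + \frac{1}{127}}{3035} = \left(-1095 + \frac{1}{127}\right) \frac{1}{3035} = \left(- \frac{139064}{127}\right) \frac{1}{3035} = - \frac{139064}{385445}$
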